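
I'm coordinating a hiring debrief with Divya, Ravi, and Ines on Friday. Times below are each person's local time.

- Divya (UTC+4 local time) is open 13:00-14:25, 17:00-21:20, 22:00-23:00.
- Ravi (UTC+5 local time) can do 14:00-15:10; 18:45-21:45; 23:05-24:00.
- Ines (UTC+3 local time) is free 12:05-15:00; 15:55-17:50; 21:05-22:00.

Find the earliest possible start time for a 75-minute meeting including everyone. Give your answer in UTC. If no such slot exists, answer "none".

Divya in UTC: 09:00-10:25, 13:00-17:20, 18:00-19:00 (subtract 4h to convert from UTC+4).
Ravi in UTC: 09:00-10:10, 13:45-16:45, 18:05-19:00 (subtract 5h to convert from UTC+5).
Ines in UTC: 09:05-12:00, 12:55-14:50, 18:05-19:00 (subtract 3h to convert from UTC+3).
Divya ∩ Ravi: 09:00-10:10, 13:45-16:45, 18:05-19:00.
Divya ∩ Ravi ∩ Ines: 09:05-10:10, 13:45-14:50, 18:05-19:00.
No common window is at least 75 minutes long.

none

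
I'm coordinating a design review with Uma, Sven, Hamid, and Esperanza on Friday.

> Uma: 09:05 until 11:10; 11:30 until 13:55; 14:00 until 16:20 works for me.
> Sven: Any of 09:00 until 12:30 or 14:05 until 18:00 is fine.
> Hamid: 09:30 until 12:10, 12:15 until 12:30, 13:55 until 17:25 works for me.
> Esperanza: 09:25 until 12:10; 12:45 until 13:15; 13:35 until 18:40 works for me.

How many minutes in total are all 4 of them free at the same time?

275

Uma ∩ Sven: 09:05-11:10, 11:30-12:30, 14:05-16:20.
Uma ∩ Sven ∩ Hamid: 09:30-11:10, 11:30-12:10, 12:15-12:30, 14:05-16:20.
Uma ∩ Sven ∩ Hamid ∩ Esperanza: 09:30-11:10, 11:30-12:10, 14:05-16:20.
So the common availability across everyone is 09:30-11:10, 11:30-12:10, 14:05-16:20.
Summing the common windows: 100 + 40 + 135 = 275 minutes.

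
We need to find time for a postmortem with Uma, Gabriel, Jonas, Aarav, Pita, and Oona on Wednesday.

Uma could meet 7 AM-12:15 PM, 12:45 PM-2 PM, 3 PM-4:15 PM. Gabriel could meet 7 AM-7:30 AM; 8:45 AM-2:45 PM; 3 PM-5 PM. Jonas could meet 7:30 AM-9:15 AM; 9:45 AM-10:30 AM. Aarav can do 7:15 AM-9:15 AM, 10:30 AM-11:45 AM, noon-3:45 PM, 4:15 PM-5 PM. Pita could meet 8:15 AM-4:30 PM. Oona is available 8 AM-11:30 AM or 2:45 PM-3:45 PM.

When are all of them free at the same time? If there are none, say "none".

Uma ∩ Gabriel: 07:00-07:30, 08:45-12:15, 12:45-14:00, 15:00-16:15.
Uma ∩ Gabriel ∩ Jonas: 08:45-09:15, 09:45-10:30.
Uma ∩ Gabriel ∩ Jonas ∩ Aarav: 08:45-09:15.
Uma ∩ Gabriel ∩ Jonas ∩ Aarav ∩ Pita: 08:45-09:15.
Uma ∩ Gabriel ∩ Jonas ∩ Aarav ∩ Pita ∩ Oona: 08:45-09:15.

08:45-09:15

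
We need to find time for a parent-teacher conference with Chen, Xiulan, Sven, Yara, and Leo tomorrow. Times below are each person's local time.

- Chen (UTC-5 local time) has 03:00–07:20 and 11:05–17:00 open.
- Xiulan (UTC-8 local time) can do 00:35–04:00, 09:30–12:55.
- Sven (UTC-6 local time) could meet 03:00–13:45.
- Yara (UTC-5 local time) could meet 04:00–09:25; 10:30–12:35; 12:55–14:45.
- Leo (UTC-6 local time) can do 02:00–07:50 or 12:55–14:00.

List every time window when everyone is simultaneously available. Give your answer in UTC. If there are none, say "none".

Chen in UTC: 08:00-12:20, 16:05-22:00 (add 5h to convert from UTC-5).
Xiulan in UTC: 08:35-12:00, 17:30-20:55 (add 8h to convert from UTC-8).
Sven in UTC: 09:00-19:45 (add 6h to convert from UTC-6).
Yara in UTC: 09:00-14:25, 15:30-17:35, 17:55-19:45 (add 5h to convert from UTC-5).
Leo in UTC: 08:00-13:50, 18:55-20:00 (add 6h to convert from UTC-6).
Chen ∩ Xiulan: 08:35-12:00, 17:30-20:55.
Chen ∩ Xiulan ∩ Sven: 09:00-12:00, 17:30-19:45.
Chen ∩ Xiulan ∩ Sven ∩ Yara: 09:00-12:00, 17:30-17:35, 17:55-19:45.
Chen ∩ Xiulan ∩ Sven ∩ Yara ∩ Leo: 09:00-12:00, 18:55-19:45.
Those are the intersection windows.

09:00-12:00, 18:55-19:45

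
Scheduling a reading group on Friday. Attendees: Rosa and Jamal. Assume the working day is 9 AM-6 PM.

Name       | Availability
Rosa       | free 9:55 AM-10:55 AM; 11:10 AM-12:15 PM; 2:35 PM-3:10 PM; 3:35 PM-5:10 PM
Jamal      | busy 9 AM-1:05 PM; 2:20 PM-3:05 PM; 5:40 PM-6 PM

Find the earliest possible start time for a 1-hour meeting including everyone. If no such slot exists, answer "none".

15:35

Rosa free: 09:55-10:55, 11:10-12:15, 14:35-15:10, 15:35-17:10.
Jamal free: 13:05-14:20, 15:05-17:40 (invert busy blocks within the working day).
Rosa ∩ Jamal: 15:05-15:10, 15:35-17:10.
Those are the intersection windows.
The first common window of at least 60 minutes is 15:35-17:10, so the earliest start is 15:35.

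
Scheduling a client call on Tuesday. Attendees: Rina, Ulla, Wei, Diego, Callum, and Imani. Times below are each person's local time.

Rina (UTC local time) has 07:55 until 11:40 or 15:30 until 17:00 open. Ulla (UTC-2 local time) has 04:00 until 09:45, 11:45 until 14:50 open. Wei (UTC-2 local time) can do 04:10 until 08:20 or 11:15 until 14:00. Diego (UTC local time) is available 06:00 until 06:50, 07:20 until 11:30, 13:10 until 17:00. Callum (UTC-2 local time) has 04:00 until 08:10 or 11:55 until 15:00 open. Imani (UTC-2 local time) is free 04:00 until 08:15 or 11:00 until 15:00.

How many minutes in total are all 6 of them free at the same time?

Rina in UTC: 07:55-11:40, 15:30-17:00.
Ulla in UTC: 06:00-11:45, 13:45-16:50 (add 2h to convert from UTC-2).
Wei in UTC: 06:10-10:20, 13:15-16:00 (add 2h to convert from UTC-2).
Diego in UTC: 06:00-06:50, 07:20-11:30, 13:10-17:00.
Callum in UTC: 06:00-10:10, 13:55-17:00 (add 2h to convert from UTC-2).
Imani in UTC: 06:00-10:15, 13:00-17:00 (add 2h to convert from UTC-2).
Rina ∩ Ulla: 07:55-11:40, 15:30-16:50.
Rina ∩ Ulla ∩ Wei: 07:55-10:20, 15:30-16:00.
Rina ∩ Ulla ∩ Wei ∩ Diego: 07:55-10:20, 15:30-16:00.
Rina ∩ Ulla ∩ Wei ∩ Diego ∩ Callum: 07:55-10:10, 15:30-16:00.
Rina ∩ Ulla ∩ Wei ∩ Diego ∩ Callum ∩ Imani: 07:55-10:10, 15:30-16:00.
So the common availability across everyone is 07:55-10:10, 15:30-16:00.
Summing the common windows: 135 + 30 = 165 minutes.

165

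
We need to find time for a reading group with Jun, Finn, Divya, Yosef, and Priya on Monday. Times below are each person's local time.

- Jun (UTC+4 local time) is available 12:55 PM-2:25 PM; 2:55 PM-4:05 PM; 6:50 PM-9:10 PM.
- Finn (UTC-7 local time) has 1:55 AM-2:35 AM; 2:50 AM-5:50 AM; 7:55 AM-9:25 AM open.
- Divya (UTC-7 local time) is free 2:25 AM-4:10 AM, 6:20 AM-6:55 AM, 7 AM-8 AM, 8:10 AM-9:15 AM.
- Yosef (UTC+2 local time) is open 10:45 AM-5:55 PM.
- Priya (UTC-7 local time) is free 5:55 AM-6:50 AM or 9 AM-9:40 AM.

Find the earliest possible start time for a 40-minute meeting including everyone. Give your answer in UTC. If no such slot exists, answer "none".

Jun in UTC: 08:55-10:25, 10:55-12:05, 14:50-17:10 (subtract 4h to convert from UTC+4).
Finn in UTC: 08:55-09:35, 09:50-12:50, 14:55-16:25 (add 7h to convert from UTC-7).
Divya in UTC: 09:25-11:10, 13:20-13:55, 14:00-15:00, 15:10-16:15 (add 7h to convert from UTC-7).
Yosef in UTC: 08:45-15:55 (subtract 2h to convert from UTC+2).
Priya in UTC: 12:55-13:50, 16:00-16:40 (add 7h to convert from UTC-7).
Jun ∩ Finn: 08:55-09:35, 09:50-10:25, 10:55-12:05, 14:55-16:25.
Jun ∩ Finn ∩ Divya: 09:25-09:35, 09:50-10:25, 10:55-11:10, 14:55-15:00, 15:10-16:15.
Jun ∩ Finn ∩ Divya ∩ Yosef: 09:25-09:35, 09:50-10:25, 10:55-11:10, 14:55-15:00, 15:10-15:55.
Jun ∩ Finn ∩ Divya ∩ Yosef ∩ Priya: ∅.
There is no time when everyone is free.
No common window is at least 40 minutes long.

none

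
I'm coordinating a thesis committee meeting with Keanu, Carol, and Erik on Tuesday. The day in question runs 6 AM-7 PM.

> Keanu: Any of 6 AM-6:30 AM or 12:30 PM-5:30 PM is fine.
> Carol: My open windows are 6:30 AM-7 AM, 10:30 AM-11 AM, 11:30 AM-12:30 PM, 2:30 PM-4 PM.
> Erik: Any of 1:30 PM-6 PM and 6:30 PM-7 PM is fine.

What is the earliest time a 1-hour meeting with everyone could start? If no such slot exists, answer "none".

Keanu ∩ Carol: 14:30-16:00.
Keanu ∩ Carol ∩ Erik: 14:30-16:00.
The first common window of at least 60 minutes is 14:30-16:00, so the earliest start is 14:30.

14:30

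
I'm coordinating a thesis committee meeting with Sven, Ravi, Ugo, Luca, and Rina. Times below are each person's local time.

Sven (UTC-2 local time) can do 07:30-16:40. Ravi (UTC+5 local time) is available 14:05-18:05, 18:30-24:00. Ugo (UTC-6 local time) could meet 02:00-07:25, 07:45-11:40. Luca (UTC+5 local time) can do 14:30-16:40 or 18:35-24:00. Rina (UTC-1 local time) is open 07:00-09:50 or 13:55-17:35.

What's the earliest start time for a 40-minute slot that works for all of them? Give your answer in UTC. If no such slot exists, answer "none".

09:30

Sven in UTC: 09:30-18:40 (add 2h to convert from UTC-2).
Ravi in UTC: 09:05-13:05, 13:30-19:00 (subtract 5h to convert from UTC+5).
Ugo in UTC: 08:00-13:25, 13:45-17:40 (add 6h to convert from UTC-6).
Luca in UTC: 09:30-11:40, 13:35-19:00 (subtract 5h to convert from UTC+5).
Rina in UTC: 08:00-10:50, 14:55-18:35 (add 1h to convert from UTC-1).
Sven ∩ Ravi: 09:30-13:05, 13:30-18:40.
Sven ∩ Ravi ∩ Ugo: 09:30-13:05, 13:45-17:40.
Sven ∩ Ravi ∩ Ugo ∩ Luca: 09:30-11:40, 13:45-17:40.
Sven ∩ Ravi ∩ Ugo ∩ Luca ∩ Rina: 09:30-10:50, 14:55-17:40.
The first common window of at least 40 minutes is 09:30-10:50, so the earliest start is 09:30.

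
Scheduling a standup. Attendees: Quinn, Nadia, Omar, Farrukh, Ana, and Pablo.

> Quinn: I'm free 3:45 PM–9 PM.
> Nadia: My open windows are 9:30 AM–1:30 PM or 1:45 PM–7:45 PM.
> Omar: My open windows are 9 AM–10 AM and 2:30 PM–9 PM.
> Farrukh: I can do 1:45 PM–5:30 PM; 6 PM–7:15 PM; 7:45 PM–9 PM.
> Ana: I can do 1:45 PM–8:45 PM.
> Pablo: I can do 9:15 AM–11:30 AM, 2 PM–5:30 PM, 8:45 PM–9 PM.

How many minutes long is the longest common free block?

Quinn ∩ Nadia: 15:45-19:45.
Quinn ∩ Nadia ∩ Omar: 15:45-19:45.
Quinn ∩ Nadia ∩ Omar ∩ Farrukh: 15:45-17:30, 18:00-19:15.
Quinn ∩ Nadia ∩ Omar ∩ Farrukh ∩ Ana: 15:45-17:30, 18:00-19:15.
Quinn ∩ Nadia ∩ Omar ∩ Farrukh ∩ Ana ∩ Pablo: 15:45-17:30.
So the common availability across everyone is 15:45-17:30.
The longest is 15:45-17:30 at 105 minutes.

105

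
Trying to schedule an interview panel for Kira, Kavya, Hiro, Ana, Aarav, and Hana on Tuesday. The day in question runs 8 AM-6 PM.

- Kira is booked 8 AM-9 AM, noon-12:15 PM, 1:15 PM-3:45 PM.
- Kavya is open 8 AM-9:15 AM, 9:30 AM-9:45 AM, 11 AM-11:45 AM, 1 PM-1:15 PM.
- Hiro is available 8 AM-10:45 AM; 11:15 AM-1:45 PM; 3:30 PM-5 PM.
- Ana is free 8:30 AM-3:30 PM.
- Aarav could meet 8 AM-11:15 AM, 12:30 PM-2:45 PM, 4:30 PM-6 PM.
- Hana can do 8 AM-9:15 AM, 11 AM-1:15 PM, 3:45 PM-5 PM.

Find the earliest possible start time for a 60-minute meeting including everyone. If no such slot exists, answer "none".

none

Kira free: 09:00-12:00, 12:15-13:15, 15:45-18:00 (invert busy blocks within the working day).
Kavya free: 08:00-09:15, 09:30-09:45, 11:00-11:45, 13:00-13:15.
Hiro free: 08:00-10:45, 11:15-13:45, 15:30-17:00.
Ana free: 08:30-15:30.
Aarav free: 08:00-11:15, 12:30-14:45, 16:30-18:00.
Hana free: 08:00-09:15, 11:00-13:15, 15:45-17:00.
Kira ∩ Kavya: 09:00-09:15, 09:30-09:45, 11:00-11:45, 13:00-13:15.
Kira ∩ Kavya ∩ Hiro: 09:00-09:15, 09:30-09:45, 11:15-11:45, 13:00-13:15.
Kira ∩ Kavya ∩ Hiro ∩ Ana: 09:00-09:15, 09:30-09:45, 11:15-11:45, 13:00-13:15.
Kira ∩ Kavya ∩ Hiro ∩ Ana ∩ Aarav: 09:00-09:15, 09:30-09:45, 13:00-13:15.
Kira ∩ Kavya ∩ Hiro ∩ Ana ∩ Aarav ∩ Hana: 09:00-09:15, 13:00-13:15.
No common window is at least 60 minutes long.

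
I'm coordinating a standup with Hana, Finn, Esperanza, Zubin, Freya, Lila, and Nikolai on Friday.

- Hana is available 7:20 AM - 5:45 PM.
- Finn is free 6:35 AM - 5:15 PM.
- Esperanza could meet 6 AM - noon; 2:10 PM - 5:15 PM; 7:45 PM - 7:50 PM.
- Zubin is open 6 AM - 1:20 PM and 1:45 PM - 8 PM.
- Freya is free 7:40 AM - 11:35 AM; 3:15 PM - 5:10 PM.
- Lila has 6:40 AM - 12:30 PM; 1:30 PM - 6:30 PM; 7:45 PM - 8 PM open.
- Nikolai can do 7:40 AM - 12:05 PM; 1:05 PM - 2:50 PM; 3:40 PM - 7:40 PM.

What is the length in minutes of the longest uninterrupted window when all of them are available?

235

Hana ∩ Finn: 07:20-17:15.
Hana ∩ Finn ∩ Esperanza: 07:20-12:00, 14:10-17:15.
Hana ∩ Finn ∩ Esperanza ∩ Zubin: 07:20-12:00, 14:10-17:15.
Hana ∩ Finn ∩ Esperanza ∩ Zubin ∩ Freya: 07:40-11:35, 15:15-17:10.
Hana ∩ Finn ∩ Esperanza ∩ Zubin ∩ Freya ∩ Lila: 07:40-11:35, 15:15-17:10.
Hana ∩ Finn ∩ Esperanza ∩ Zubin ∩ Freya ∩ Lila ∩ Nikolai: 07:40-11:35, 15:40-17:10.
The longest is 07:40-11:35 at 235 minutes.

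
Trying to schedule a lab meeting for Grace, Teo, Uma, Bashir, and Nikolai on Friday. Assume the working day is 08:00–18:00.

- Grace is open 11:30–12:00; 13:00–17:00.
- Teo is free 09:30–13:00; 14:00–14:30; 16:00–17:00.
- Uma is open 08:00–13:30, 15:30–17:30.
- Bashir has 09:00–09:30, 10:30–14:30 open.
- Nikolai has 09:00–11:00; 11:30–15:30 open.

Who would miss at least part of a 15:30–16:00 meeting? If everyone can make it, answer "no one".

Grace: free for 15:30-16:00. Teo: not fully free for 15:30-16:00. Uma: free for 15:30-16:00. Bashir: not fully free for 15:30-16:00. Nikolai: not fully free for 15:30-16:00.

Bashir, Nikolai, Teo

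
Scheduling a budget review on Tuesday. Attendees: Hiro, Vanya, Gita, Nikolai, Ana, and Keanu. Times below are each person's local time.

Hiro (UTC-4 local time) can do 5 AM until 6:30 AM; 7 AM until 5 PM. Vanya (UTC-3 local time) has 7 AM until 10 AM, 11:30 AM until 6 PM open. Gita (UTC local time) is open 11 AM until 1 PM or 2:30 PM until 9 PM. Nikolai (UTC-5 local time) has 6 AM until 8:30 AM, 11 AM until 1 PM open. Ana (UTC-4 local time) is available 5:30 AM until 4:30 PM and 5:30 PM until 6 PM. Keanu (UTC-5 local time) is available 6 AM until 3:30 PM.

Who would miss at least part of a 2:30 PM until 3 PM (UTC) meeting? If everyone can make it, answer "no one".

Nikolai

Hiro in UTC: 09:00-10:30, 11:00-21:00 (add 4h to convert from UTC-4).
Vanya in UTC: 10:00-13:00, 14:30-21:00 (add 3h to convert from UTC-3).
Gita in UTC: 11:00-13:00, 14:30-21:00.
Nikolai in UTC: 11:00-13:30, 16:00-18:00 (add 5h to convert from UTC-5).
Ana in UTC: 09:30-20:30, 21:30-22:00 (add 4h to convert from UTC-4).
Keanu in UTC: 11:00-20:30 (add 5h to convert from UTC-5).
Hiro: free for 14:30-15:00. Vanya: free for 14:30-15:00. Gita: free for 14:30-15:00. Nikolai: not fully free for 14:30-15:00. Ana: free for 14:30-15:00. Keanu: free for 14:30-15:00.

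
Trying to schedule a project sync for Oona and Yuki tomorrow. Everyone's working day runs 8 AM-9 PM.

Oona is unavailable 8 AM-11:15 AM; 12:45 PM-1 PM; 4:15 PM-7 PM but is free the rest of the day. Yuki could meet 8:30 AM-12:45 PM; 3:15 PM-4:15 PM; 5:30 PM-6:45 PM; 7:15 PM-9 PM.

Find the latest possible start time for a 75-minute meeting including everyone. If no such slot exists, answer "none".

Oona free: 11:15-12:45, 13:00-16:15, 19:00-21:00 (invert busy blocks within the working day).
Yuki free: 08:30-12:45, 15:15-16:15, 17:30-18:45, 19:15-21:00.
Oona ∩ Yuki: 11:15-12:45, 15:15-16:15, 19:15-21:00.
The last common window of at least 75 minutes is 19:15-21:00; a 75-minute meeting can start as late as 19:45 and still end by 21:00.

19:45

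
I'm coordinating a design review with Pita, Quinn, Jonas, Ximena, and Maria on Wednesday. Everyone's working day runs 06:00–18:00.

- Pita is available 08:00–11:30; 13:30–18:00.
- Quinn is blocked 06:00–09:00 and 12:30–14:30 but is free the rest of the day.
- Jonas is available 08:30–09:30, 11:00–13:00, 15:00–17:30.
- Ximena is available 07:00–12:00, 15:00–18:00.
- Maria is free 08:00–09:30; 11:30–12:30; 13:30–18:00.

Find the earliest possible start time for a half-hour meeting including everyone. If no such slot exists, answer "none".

09:00

Pita free: 08:00-11:30, 13:30-18:00.
Quinn free: 09:00-12:30, 14:30-18:00 (invert busy blocks within the working day).
Jonas free: 08:30-09:30, 11:00-13:00, 15:00-17:30.
Ximena free: 07:00-12:00, 15:00-18:00.
Maria free: 08:00-09:30, 11:30-12:30, 13:30-18:00.
Pita ∩ Quinn: 09:00-11:30, 14:30-18:00.
Pita ∩ Quinn ∩ Jonas: 09:00-09:30, 11:00-11:30, 15:00-17:30.
Pita ∩ Quinn ∩ Jonas ∩ Ximena: 09:00-09:30, 11:00-11:30, 15:00-17:30.
Pita ∩ Quinn ∩ Jonas ∩ Ximena ∩ Maria: 09:00-09:30, 15:00-17:30.
So the common availability across everyone is 09:00-09:30, 15:00-17:30.
The first common window of at least 30 minutes is 09:00-09:30, so the earliest start is 09:00.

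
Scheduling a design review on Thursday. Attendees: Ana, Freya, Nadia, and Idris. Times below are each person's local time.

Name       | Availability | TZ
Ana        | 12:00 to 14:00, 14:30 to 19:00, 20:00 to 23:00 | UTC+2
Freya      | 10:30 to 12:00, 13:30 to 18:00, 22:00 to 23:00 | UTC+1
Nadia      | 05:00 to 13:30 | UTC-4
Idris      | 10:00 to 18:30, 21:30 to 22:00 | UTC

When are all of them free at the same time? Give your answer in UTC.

10:00-11:00, 12:30-17:00

Ana in UTC: 10:00-12:00, 12:30-17:00, 18:00-21:00 (subtract 2h to convert from UTC+2).
Freya in UTC: 09:30-11:00, 12:30-17:00, 21:00-22:00 (subtract 1h to convert from UTC+1).
Nadia in UTC: 09:00-17:30 (add 4h to convert from UTC-4).
Idris in UTC: 10:00-18:30, 21:30-22:00.
Ana ∩ Freya: 10:00-11:00, 12:30-17:00.
Ana ∩ Freya ∩ Nadia: 10:00-11:00, 12:30-17:00.
Ana ∩ Freya ∩ Nadia ∩ Idris: 10:00-11:00, 12:30-17:00.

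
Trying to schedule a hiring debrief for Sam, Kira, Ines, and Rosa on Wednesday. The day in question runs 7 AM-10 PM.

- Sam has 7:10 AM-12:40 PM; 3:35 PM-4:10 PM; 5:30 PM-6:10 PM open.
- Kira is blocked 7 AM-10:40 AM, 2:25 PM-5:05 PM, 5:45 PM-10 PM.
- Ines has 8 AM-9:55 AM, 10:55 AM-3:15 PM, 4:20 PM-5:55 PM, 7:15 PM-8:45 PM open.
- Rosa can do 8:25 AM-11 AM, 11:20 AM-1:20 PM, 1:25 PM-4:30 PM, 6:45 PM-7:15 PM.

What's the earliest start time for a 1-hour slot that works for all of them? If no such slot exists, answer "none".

11:20

Sam free: 07:10-12:40, 15:35-16:10, 17:30-18:10.
Kira free: 10:40-14:25, 17:05-17:45 (invert busy blocks within the working day).
Ines free: 08:00-09:55, 10:55-15:15, 16:20-17:55, 19:15-20:45.
Rosa free: 08:25-11:00, 11:20-13:20, 13:25-16:30, 18:45-19:15.
Sam ∩ Kira: 10:40-12:40, 17:30-17:45.
Sam ∩ Kira ∩ Ines: 10:55-12:40, 17:30-17:45.
Sam ∩ Kira ∩ Ines ∩ Rosa: 10:55-11:00, 11:20-12:40.
The first common window of at least 60 minutes is 11:20-12:40, so the earliest start is 11:20.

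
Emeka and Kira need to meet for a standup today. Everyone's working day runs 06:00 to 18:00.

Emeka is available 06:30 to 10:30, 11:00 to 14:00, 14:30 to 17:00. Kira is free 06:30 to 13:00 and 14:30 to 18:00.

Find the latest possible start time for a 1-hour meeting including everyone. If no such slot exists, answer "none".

Emeka ∩ Kira: 06:30-10:30, 11:00-13:00, 14:30-17:00.
The last common window of at least 60 minutes is 14:30-17:00; a 60-minute meeting can start as late as 16:00 and still end by 17:00.

16:00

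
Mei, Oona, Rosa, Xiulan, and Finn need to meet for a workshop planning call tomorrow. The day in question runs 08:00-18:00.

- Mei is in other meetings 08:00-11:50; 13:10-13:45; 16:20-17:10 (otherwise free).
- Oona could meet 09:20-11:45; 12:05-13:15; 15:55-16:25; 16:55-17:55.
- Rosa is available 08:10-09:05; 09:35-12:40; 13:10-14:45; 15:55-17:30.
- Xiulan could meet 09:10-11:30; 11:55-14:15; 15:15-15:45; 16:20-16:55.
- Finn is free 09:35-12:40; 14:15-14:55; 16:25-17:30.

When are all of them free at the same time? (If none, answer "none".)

12:05-12:40

Mei free: 11:50-13:10, 13:45-16:20, 17:10-18:00 (invert busy blocks within the working day).
Oona free: 09:20-11:45, 12:05-13:15, 15:55-16:25, 16:55-17:55.
Rosa free: 08:10-09:05, 09:35-12:40, 13:10-14:45, 15:55-17:30.
Xiulan free: 09:10-11:30, 11:55-14:15, 15:15-15:45, 16:20-16:55.
Finn free: 09:35-12:40, 14:15-14:55, 16:25-17:30.
Mei ∩ Oona: 12:05-13:10, 15:55-16:20, 17:10-17:55.
Mei ∩ Oona ∩ Rosa: 12:05-12:40, 15:55-16:20, 17:10-17:30.
Mei ∩ Oona ∩ Rosa ∩ Xiulan: 12:05-12:40.
Mei ∩ Oona ∩ Rosa ∩ Xiulan ∩ Finn: 12:05-12:40.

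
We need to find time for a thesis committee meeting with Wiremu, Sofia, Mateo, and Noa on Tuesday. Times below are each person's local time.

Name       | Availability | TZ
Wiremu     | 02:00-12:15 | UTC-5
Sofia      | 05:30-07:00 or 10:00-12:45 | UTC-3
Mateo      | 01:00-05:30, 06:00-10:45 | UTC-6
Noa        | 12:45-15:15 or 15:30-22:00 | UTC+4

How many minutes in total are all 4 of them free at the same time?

240

Wiremu in UTC: 07:00-17:15 (add 5h to convert from UTC-5).
Sofia in UTC: 08:30-10:00, 13:00-15:45 (add 3h to convert from UTC-3).
Mateo in UTC: 07:00-11:30, 12:00-16:45 (add 6h to convert from UTC-6).
Noa in UTC: 08:45-11:15, 11:30-18:00 (subtract 4h to convert from UTC+4).
Wiremu ∩ Sofia: 08:30-10:00, 13:00-15:45.
Wiremu ∩ Sofia ∩ Mateo: 08:30-10:00, 13:00-15:45.
Wiremu ∩ Sofia ∩ Mateo ∩ Noa: 08:45-10:00, 13:00-15:45.
Summing the common windows: 75 + 165 = 240 minutes.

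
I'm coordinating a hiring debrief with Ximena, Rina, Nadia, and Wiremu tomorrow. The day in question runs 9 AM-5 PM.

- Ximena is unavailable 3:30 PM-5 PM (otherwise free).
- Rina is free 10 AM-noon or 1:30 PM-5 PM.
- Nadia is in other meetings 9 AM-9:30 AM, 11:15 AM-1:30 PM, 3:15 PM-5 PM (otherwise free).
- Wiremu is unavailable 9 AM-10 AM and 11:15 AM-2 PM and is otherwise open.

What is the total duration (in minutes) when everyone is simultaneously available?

Ximena free: 09:00-15:30 (invert busy blocks within the working day).
Rina free: 10:00-12:00, 13:30-17:00.
Nadia free: 09:30-11:15, 13:30-15:15 (invert busy blocks within the working day).
Wiremu free: 10:00-11:15, 14:00-17:00 (invert busy blocks within the working day).
Ximena ∩ Rina: 10:00-12:00, 13:30-15:30.
Ximena ∩ Rina ∩ Nadia: 10:00-11:15, 13:30-15:15.
Ximena ∩ Rina ∩ Nadia ∩ Wiremu: 10:00-11:15, 14:00-15:15.
Summing the common windows: 75 + 75 = 150 minutes.

150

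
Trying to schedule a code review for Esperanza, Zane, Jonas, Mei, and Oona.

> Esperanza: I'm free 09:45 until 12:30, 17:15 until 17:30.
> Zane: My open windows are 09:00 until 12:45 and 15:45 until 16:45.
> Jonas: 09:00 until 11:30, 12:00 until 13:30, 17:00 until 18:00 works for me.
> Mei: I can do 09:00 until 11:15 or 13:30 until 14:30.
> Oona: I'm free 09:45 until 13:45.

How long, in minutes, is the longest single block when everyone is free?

90

Esperanza ∩ Zane: 09:45-12:30.
Esperanza ∩ Zane ∩ Jonas: 09:45-11:30, 12:00-12:30.
Esperanza ∩ Zane ∩ Jonas ∩ Mei: 09:45-11:15.
Esperanza ∩ Zane ∩ Jonas ∩ Mei ∩ Oona: 09:45-11:15.
The longest is 09:45-11:15 at 90 minutes.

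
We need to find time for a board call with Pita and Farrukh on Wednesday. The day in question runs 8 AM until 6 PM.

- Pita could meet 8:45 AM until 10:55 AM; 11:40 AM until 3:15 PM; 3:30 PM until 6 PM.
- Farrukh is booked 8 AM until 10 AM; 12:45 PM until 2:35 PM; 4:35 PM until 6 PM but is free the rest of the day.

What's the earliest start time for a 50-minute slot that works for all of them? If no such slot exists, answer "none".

10:00

Pita free: 08:45-10:55, 11:40-15:15, 15:30-18:00.
Farrukh free: 10:00-12:45, 14:35-16:35 (invert busy blocks within the working day).
Pita ∩ Farrukh: 10:00-10:55, 11:40-12:45, 14:35-15:15, 15:30-16:35.
The first common window of at least 50 minutes is 10:00-10:55, so the earliest start is 10:00.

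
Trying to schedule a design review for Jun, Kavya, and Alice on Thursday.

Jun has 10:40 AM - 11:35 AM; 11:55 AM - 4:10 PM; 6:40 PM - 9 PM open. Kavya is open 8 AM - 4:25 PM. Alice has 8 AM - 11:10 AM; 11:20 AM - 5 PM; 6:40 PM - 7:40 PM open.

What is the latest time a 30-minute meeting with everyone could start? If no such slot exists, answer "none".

Jun ∩ Kavya: 10:40-11:35, 11:55-16:10.
Jun ∩ Kavya ∩ Alice: 10:40-11:10, 11:20-11:35, 11:55-16:10.
The last common window of at least 30 minutes is 11:55-16:10; a 30-minute meeting can start as late as 15:40 and still end by 16:10.

15:40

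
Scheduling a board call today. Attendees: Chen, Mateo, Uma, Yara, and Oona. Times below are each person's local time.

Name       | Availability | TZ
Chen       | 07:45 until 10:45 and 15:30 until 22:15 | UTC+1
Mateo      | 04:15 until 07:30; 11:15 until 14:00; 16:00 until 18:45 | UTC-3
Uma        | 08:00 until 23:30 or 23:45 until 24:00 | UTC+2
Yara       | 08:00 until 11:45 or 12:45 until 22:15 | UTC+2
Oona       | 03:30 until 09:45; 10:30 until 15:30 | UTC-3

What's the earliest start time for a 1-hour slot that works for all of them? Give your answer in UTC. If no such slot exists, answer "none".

Chen in UTC: 06:45-09:45, 14:30-21:15 (subtract 1h to convert from UTC+1).
Mateo in UTC: 07:15-10:30, 14:15-17:00, 19:00-21:45 (add 3h to convert from UTC-3).
Uma in UTC: 06:00-21:30, 21:45-22:00 (subtract 2h to convert from UTC+2).
Yara in UTC: 06:00-09:45, 10:45-20:15 (subtract 2h to convert from UTC+2).
Oona in UTC: 06:30-12:45, 13:30-18:30 (add 3h to convert from UTC-3).
Chen ∩ Mateo: 07:15-09:45, 14:30-17:00, 19:00-21:15.
Chen ∩ Mateo ∩ Uma: 07:15-09:45, 14:30-17:00, 19:00-21:15.
Chen ∩ Mateo ∩ Uma ∩ Yara: 07:15-09:45, 14:30-17:00, 19:00-20:15.
Chen ∩ Mateo ∩ Uma ∩ Yara ∩ Oona: 07:15-09:45, 14:30-17:00.
So the common availability across everyone is 07:15-09:45, 14:30-17:00.
The first common window of at least 60 minutes is 07:15-09:45, so the earliest start is 07:15.

07:15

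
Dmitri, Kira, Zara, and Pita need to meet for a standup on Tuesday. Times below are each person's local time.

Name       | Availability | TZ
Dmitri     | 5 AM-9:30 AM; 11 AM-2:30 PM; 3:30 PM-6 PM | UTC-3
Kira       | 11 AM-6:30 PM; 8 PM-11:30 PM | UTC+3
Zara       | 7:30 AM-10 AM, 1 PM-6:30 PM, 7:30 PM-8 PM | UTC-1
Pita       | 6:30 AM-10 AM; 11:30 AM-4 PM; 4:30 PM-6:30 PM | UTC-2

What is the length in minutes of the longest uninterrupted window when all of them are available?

150

Dmitri in UTC: 08:00-12:30, 14:00-17:30, 18:30-21:00 (add 3h to convert from UTC-3).
Kira in UTC: 08:00-15:30, 17:00-20:30 (subtract 3h to convert from UTC+3).
Zara in UTC: 08:30-11:00, 14:00-19:30, 20:30-21:00 (add 1h to convert from UTC-1).
Pita in UTC: 08:30-12:00, 13:30-18:00, 18:30-20:30 (add 2h to convert from UTC-2).
Dmitri ∩ Kira: 08:00-12:30, 14:00-15:30, 17:00-17:30, 18:30-20:30.
Dmitri ∩ Kira ∩ Zara: 08:30-11:00, 14:00-15:30, 17:00-17:30, 18:30-19:30.
Dmitri ∩ Kira ∩ Zara ∩ Pita: 08:30-11:00, 14:00-15:30, 17:00-17:30, 18:30-19:30.
The longest is 08:30-11:00 at 150 minutes.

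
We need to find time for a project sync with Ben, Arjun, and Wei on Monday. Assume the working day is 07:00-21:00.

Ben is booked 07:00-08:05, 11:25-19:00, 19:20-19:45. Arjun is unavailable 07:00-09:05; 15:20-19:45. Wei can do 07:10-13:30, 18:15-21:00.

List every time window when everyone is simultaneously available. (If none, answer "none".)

09:05-11:25, 19:45-21:00

Ben free: 08:05-11:25, 19:00-19:20, 19:45-21:00 (invert busy blocks within the working day).
Arjun free: 09:05-15:20, 19:45-21:00 (invert busy blocks within the working day).
Wei free: 07:10-13:30, 18:15-21:00.
Ben ∩ Arjun: 09:05-11:25, 19:45-21:00.
Ben ∩ Arjun ∩ Wei: 09:05-11:25, 19:45-21:00.
So the common availability across everyone is 09:05-11:25, 19:45-21:00.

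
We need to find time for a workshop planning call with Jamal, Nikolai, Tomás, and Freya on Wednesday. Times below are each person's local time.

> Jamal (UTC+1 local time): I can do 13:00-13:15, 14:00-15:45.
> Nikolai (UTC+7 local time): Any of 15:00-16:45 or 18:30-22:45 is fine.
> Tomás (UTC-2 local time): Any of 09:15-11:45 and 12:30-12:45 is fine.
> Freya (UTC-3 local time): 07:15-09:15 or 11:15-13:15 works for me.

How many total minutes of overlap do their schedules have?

Jamal in UTC: 12:00-12:15, 13:00-14:45 (subtract 1h to convert from UTC+1).
Nikolai in UTC: 08:00-09:45, 11:30-15:45 (subtract 7h to convert from UTC+7).
Tomás in UTC: 11:15-13:45, 14:30-14:45 (add 2h to convert from UTC-2).
Freya in UTC: 10:15-12:15, 14:15-16:15 (add 3h to convert from UTC-3).
Jamal ∩ Nikolai: 12:00-12:15, 13:00-14:45.
Jamal ∩ Nikolai ∩ Tomás: 12:00-12:15, 13:00-13:45, 14:30-14:45.
Jamal ∩ Nikolai ∩ Tomás ∩ Freya: 12:00-12:15, 14:30-14:45.
So the common availability across everyone is 12:00-12:15, 14:30-14:45.
Summing the common windows: 15 + 15 = 30 minutes.

30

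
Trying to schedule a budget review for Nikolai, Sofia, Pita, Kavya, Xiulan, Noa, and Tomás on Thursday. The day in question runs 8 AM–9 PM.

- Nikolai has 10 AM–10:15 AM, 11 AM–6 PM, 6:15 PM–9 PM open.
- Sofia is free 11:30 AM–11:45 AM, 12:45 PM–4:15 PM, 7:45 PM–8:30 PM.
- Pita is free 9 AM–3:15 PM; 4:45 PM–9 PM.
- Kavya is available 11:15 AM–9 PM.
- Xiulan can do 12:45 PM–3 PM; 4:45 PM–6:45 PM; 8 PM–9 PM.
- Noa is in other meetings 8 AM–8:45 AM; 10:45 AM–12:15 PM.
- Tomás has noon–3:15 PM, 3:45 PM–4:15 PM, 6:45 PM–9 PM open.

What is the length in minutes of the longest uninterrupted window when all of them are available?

135

Nikolai free: 10:00-10:15, 11:00-18:00, 18:15-21:00.
Sofia free: 11:30-11:45, 12:45-16:15, 19:45-20:30.
Pita free: 09:00-15:15, 16:45-21:00.
Kavya free: 11:15-21:00.
Xiulan free: 12:45-15:00, 16:45-18:45, 20:00-21:00.
Noa free: 08:45-10:45, 12:15-21:00 (invert busy blocks within the working day).
Tomás free: 12:00-15:15, 15:45-16:15, 18:45-21:00.
Nikolai ∩ Sofia: 11:30-11:45, 12:45-16:15, 19:45-20:30.
Nikolai ∩ Sofia ∩ Pita: 11:30-11:45, 12:45-15:15, 19:45-20:30.
Nikolai ∩ Sofia ∩ Pita ∩ Kavya: 11:30-11:45, 12:45-15:15, 19:45-20:30.
Nikolai ∩ Sofia ∩ Pita ∩ Kavya ∩ Xiulan: 12:45-15:00, 20:00-20:30.
Nikolai ∩ Sofia ∩ Pita ∩ Kavya ∩ Xiulan ∩ Noa: 12:45-15:00, 20:00-20:30.
Nikolai ∩ Sofia ∩ Pita ∩ Kavya ∩ Xiulan ∩ Noa ∩ Tomás: 12:45-15:00, 20:00-20:30.
Those are the intersection windows.
The longest is 12:45-15:00 at 135 minutes.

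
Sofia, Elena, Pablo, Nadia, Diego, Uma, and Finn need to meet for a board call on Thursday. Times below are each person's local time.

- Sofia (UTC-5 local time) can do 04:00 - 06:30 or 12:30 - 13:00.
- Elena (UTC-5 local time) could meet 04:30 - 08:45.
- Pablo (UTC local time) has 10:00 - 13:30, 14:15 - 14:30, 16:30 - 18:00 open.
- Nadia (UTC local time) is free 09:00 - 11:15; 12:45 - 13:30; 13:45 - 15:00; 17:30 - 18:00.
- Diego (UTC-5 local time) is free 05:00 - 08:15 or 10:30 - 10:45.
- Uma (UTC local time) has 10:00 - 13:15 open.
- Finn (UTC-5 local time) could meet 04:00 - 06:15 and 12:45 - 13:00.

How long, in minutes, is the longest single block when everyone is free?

Sofia in UTC: 09:00-11:30, 17:30-18:00 (add 5h to convert from UTC-5).
Elena in UTC: 09:30-13:45 (add 5h to convert from UTC-5).
Pablo in UTC: 10:00-13:30, 14:15-14:30, 16:30-18:00.
Nadia in UTC: 09:00-11:15, 12:45-13:30, 13:45-15:00, 17:30-18:00.
Diego in UTC: 10:00-13:15, 15:30-15:45 (add 5h to convert from UTC-5).
Uma in UTC: 10:00-13:15.
Finn in UTC: 09:00-11:15, 17:45-18:00 (add 5h to convert from UTC-5).
Sofia ∩ Elena: 09:30-11:30.
Sofia ∩ Elena ∩ Pablo: 10:00-11:30.
Sofia ∩ Elena ∩ Pablo ∩ Nadia: 10:00-11:15.
Sofia ∩ Elena ∩ Pablo ∩ Nadia ∩ Diego: 10:00-11:15.
Sofia ∩ Elena ∩ Pablo ∩ Nadia ∩ Diego ∩ Uma: 10:00-11:15.
Sofia ∩ Elena ∩ Pablo ∩ Nadia ∩ Diego ∩ Uma ∩ Finn: 10:00-11:15.
The longest is 10:00-11:15 at 75 minutes.

75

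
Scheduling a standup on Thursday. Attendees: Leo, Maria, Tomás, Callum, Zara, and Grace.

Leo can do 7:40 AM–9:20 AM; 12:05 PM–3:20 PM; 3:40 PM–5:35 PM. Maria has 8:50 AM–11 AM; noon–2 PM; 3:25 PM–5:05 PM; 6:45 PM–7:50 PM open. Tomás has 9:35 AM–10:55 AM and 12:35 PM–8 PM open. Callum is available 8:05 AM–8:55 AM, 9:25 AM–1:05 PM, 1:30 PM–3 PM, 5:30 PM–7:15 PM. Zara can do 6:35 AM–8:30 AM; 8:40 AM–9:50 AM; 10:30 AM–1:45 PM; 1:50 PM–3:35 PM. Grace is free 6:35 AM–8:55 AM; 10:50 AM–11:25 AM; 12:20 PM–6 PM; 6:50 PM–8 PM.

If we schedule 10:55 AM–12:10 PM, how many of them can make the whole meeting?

2

Callum and Zara can make the full 10:55-12:10 slot — that's 2.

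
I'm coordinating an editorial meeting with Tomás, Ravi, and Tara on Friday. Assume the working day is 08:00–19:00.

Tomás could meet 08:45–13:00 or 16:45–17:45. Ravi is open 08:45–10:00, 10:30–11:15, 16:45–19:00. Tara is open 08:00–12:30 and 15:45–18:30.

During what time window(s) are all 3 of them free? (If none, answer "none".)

08:45-10:00, 10:30-11:15, 16:45-17:45

Tomás ∩ Ravi: 08:45-10:00, 10:30-11:15, 16:45-17:45.
Tomás ∩ Ravi ∩ Tara: 08:45-10:00, 10:30-11:15, 16:45-17:45.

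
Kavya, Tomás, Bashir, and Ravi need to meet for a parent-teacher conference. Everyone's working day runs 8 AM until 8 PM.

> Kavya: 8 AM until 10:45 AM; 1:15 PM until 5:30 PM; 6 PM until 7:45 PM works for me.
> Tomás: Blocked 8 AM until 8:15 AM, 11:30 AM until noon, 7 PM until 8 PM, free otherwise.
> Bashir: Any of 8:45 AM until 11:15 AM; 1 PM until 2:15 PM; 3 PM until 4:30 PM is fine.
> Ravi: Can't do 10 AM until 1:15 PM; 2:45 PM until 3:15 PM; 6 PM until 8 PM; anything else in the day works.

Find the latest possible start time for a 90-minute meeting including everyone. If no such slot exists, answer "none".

Kavya free: 08:00-10:45, 13:15-17:30, 18:00-19:45.
Tomás free: 08:15-11:30, 12:00-19:00 (invert busy blocks within the working day).
Bashir free: 08:45-11:15, 13:00-14:15, 15:00-16:30.
Ravi free: 08:00-10:00, 13:15-14:45, 15:15-18:00 (invert busy blocks within the working day).
Kavya ∩ Tomás: 08:15-10:45, 13:15-17:30, 18:00-19:00.
Kavya ∩ Tomás ∩ Bashir: 08:45-10:45, 13:15-14:15, 15:00-16:30.
Kavya ∩ Tomás ∩ Bashir ∩ Ravi: 08:45-10:00, 13:15-14:15, 15:15-16:30.
No common window is at least 90 minutes long.

none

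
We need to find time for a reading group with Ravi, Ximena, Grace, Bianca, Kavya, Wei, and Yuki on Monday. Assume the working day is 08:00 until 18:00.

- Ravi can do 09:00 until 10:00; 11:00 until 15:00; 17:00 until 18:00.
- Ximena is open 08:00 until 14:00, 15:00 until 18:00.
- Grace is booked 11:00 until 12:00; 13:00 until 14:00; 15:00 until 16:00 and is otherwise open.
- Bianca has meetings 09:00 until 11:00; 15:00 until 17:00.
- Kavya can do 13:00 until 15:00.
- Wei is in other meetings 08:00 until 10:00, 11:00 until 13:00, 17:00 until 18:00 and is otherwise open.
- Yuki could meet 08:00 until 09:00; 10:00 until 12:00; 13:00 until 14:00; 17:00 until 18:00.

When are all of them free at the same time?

Ravi free: 09:00-10:00, 11:00-15:00, 17:00-18:00.
Ximena free: 08:00-14:00, 15:00-18:00.
Grace free: 08:00-11:00, 12:00-13:00, 14:00-15:00, 16:00-18:00 (invert busy blocks within the working day).
Bianca free: 08:00-09:00, 11:00-15:00, 17:00-18:00 (invert busy blocks within the working day).
Kavya free: 13:00-15:00.
Wei free: 10:00-11:00, 13:00-17:00 (invert busy blocks within the working day).
Yuki free: 08:00-09:00, 10:00-12:00, 13:00-14:00, 17:00-18:00.
Ravi ∩ Ximena: 09:00-10:00, 11:00-14:00, 17:00-18:00.
Ravi ∩ Ximena ∩ Grace: 09:00-10:00, 12:00-13:00, 17:00-18:00.
Ravi ∩ Ximena ∩ Grace ∩ Bianca: 12:00-13:00, 17:00-18:00.
Ravi ∩ Ximena ∩ Grace ∩ Bianca ∩ Kavya: ∅.
Ravi ∩ Ximena ∩ Grace ∩ Bianca ∩ Kavya ∩ Wei: ∅.
Ravi ∩ Ximena ∩ Grace ∩ Bianca ∩ Kavya ∩ Wei ∩ Yuki: ∅.
There is no time when everyone is free.

none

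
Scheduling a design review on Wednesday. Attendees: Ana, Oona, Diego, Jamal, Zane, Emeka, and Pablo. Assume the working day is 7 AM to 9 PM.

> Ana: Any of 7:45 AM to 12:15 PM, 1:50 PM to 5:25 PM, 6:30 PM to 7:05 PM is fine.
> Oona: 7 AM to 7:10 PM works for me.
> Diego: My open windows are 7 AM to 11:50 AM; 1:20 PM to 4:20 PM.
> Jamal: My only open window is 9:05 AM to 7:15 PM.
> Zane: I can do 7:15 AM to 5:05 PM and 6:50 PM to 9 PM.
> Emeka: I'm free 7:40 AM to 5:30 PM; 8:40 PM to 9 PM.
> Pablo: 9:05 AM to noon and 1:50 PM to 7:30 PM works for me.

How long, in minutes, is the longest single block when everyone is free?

Ana ∩ Oona: 07:45-12:15, 13:50-17:25, 18:30-19:05.
Ana ∩ Oona ∩ Diego: 07:45-11:50, 13:50-16:20.
Ana ∩ Oona ∩ Diego ∩ Jamal: 09:05-11:50, 13:50-16:20.
Ana ∩ Oona ∩ Diego ∩ Jamal ∩ Zane: 09:05-11:50, 13:50-16:20.
Ana ∩ Oona ∩ Diego ∩ Jamal ∩ Zane ∩ Emeka: 09:05-11:50, 13:50-16:20.
Ana ∩ Oona ∩ Diego ∩ Jamal ∩ Zane ∩ Emeka ∩ Pablo: 09:05-11:50, 13:50-16:20.
The longest is 09:05-11:50 at 165 minutes.

165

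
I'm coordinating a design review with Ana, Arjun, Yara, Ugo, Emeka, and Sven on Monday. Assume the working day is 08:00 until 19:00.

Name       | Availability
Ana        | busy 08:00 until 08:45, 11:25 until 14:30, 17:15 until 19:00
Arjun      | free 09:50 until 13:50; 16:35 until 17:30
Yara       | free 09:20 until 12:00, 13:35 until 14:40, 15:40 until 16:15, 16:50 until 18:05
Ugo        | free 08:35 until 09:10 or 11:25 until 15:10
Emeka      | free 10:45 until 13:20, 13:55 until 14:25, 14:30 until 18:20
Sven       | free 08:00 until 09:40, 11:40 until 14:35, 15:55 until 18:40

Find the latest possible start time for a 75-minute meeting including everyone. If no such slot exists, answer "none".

none

Ana free: 08:45-11:25, 14:30-17:15 (invert busy blocks within the working day).
Arjun free: 09:50-13:50, 16:35-17:30.
Yara free: 09:20-12:00, 13:35-14:40, 15:40-16:15, 16:50-18:05.
Ugo free: 08:35-09:10, 11:25-15:10.
Emeka free: 10:45-13:20, 13:55-14:25, 14:30-18:20.
Sven free: 08:00-09:40, 11:40-14:35, 15:55-18:40.
Ana ∩ Arjun: 09:50-11:25, 16:35-17:15.
Ana ∩ Arjun ∩ Yara: 09:50-11:25, 16:50-17:15.
Ana ∩ Arjun ∩ Yara ∩ Ugo: ∅.
Ana ∩ Arjun ∩ Yara ∩ Ugo ∩ Emeka: ∅.
Ana ∩ Arjun ∩ Yara ∩ Ugo ∩ Emeka ∩ Sven: ∅.
There is no time when everyone is free.
No common window is at least 75 minutes long.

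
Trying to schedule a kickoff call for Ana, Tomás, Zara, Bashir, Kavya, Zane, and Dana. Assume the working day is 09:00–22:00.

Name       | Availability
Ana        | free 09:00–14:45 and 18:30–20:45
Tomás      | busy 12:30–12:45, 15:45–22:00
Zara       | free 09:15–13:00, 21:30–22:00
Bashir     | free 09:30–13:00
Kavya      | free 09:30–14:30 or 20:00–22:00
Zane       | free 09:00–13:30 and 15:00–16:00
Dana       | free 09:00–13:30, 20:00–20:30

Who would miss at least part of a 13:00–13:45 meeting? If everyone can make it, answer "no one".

Bashir, Dana, Zane, Zara

Ana free: 09:00-14:45, 18:30-20:45.
Tomás free: 09:00-12:30, 12:45-15:45 (invert busy blocks within the working day).
Zara free: 09:15-13:00, 21:30-22:00.
Bashir free: 09:30-13:00.
Kavya free: 09:30-14:30, 20:00-22:00.
Zane free: 09:00-13:30, 15:00-16:00.
Dana free: 09:00-13:30, 20:00-20:30.
Ana: free for 13:00-13:45. Tomás: free for 13:00-13:45. Zara: not fully free for 13:00-13:45. Bashir: not fully free for 13:00-13:45. Kavya: free for 13:00-13:45. Zane: not fully free for 13:00-13:45. Dana: not fully free for 13:00-13:45.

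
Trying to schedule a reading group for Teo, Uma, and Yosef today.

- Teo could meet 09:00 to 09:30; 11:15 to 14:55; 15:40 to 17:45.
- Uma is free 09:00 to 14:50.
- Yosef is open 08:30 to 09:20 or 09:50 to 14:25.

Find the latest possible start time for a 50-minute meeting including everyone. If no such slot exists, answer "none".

13:35

Teo ∩ Uma: 09:00-09:30, 11:15-14:50.
Teo ∩ Uma ∩ Yosef: 09:00-09:20, 11:15-14:25.
The last common window of at least 50 minutes is 11:15-14:25; a 50-minute meeting can start as late as 13:35 and still end by 14:25.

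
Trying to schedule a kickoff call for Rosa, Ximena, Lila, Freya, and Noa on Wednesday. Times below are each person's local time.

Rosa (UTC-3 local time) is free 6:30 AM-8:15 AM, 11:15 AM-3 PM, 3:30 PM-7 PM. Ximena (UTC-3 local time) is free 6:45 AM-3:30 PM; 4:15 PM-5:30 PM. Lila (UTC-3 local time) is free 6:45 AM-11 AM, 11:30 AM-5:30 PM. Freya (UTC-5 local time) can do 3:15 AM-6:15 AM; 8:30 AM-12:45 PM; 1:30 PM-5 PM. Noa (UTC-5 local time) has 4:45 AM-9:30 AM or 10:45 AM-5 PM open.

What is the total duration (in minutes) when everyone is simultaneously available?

Rosa in UTC: 09:30-11:15, 14:15-18:00, 18:30-22:00 (add 3h to convert from UTC-3).
Ximena in UTC: 09:45-18:30, 19:15-20:30 (add 3h to convert from UTC-3).
Lila in UTC: 09:45-14:00, 14:30-20:30 (add 3h to convert from UTC-3).
Freya in UTC: 08:15-11:15, 13:30-17:45, 18:30-22:00 (add 5h to convert from UTC-5).
Noa in UTC: 09:45-14:30, 15:45-22:00 (add 5h to convert from UTC-5).
Rosa ∩ Ximena: 09:45-11:15, 14:15-18:00, 19:15-20:30.
Rosa ∩ Ximena ∩ Lila: 09:45-11:15, 14:30-18:00, 19:15-20:30.
Rosa ∩ Ximena ∩ Lila ∩ Freya: 09:45-11:15, 14:30-17:45, 19:15-20:30.
Rosa ∩ Ximena ∩ Lila ∩ Freya ∩ Noa: 09:45-11:15, 15:45-17:45, 19:15-20:30.
Summing the common windows: 90 + 120 + 75 = 285 minutes.

285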